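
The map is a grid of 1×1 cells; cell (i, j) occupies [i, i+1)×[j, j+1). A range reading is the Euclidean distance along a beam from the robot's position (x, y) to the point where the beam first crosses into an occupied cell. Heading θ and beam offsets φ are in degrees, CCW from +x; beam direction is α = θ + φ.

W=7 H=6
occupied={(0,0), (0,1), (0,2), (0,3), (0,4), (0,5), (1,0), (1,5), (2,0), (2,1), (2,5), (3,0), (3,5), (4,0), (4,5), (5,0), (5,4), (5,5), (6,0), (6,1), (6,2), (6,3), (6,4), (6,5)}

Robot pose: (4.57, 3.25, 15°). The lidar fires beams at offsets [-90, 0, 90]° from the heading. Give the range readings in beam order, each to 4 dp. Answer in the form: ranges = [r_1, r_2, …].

ranges = [2.3294, 1.4804, 1.8117]

beam 1: φ=-90°, α=285°
  direction (0.2588, -0.9659); cell (4,3); t to first gridline: x 1.6614, y 0.2588 (then +3.8637 / +1.0353)
    (4,2) via y @ 0.2588
    (4,1) via y @ 1.2941
    (5,1) via x @ 1.6614
    (5,0) via y @ 2.3294  # hit
  → r_1 = 2.3294
beam 2: φ=0°, α=15°
  direction (0.9659, 0.2588); cell (4,3); t to first gridline: x 0.4452, y 2.8978 (then +1.0353 / +3.8637)
    (5,3) via x @ 0.4452
    (6,3) via x @ 1.4804  # hit
  → r_2 = 1.4804
beam 3: φ=90°, α=105°
  direction (-0.2588, 0.9659); cell (4,3); t to first gridline: x 2.2023, y 0.7765 (then +3.8637 / +1.0353)
    (4,4) via y @ 0.7765
    (4,5) via y @ 1.8117  # hit
  → r_3 = 1.8117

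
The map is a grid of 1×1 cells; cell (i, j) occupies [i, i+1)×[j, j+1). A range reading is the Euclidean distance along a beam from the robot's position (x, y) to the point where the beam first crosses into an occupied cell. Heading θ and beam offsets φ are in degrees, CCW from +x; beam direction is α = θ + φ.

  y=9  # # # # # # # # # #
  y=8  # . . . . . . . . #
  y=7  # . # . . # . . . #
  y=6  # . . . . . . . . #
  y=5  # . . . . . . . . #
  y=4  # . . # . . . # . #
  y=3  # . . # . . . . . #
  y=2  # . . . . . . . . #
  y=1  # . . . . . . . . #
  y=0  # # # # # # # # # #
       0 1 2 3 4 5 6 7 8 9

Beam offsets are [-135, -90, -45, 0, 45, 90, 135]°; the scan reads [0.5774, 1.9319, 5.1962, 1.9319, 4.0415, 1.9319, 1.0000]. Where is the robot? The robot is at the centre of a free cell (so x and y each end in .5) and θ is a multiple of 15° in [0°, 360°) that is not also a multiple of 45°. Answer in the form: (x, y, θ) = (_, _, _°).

Candidates: 59 free-cell centres × 16 headings = 944 poses. Raycast each; keep the one whose scan matches to 4 dp.
  (4.5, 6.5, 165°): beam 1 = 1.0000 ≠ 0.5774 ✗
  (3.5, 7.5, 285°): beam 2 = 0.5176 ≠ 1.9319 ✗
  (6.5, 8.5, 75°): beam 1 = 5.0000 ≠ 0.5774 ✗
  (5.5, 1.5, 150°): beam 1 = 3.6235 ≠ 0.5774 ✗
  …
  (1.5, 5.5, 345°): r_1=0.5774, r_2=1.9319, r_3=5.1962, r_4=1.9319, r_5=4.0415, r_6=1.9319, r_7=1.0000 — all match ✓
No second candidate reproduces the full scan.

(x, y, θ) = (1.5, 5.5, 345°)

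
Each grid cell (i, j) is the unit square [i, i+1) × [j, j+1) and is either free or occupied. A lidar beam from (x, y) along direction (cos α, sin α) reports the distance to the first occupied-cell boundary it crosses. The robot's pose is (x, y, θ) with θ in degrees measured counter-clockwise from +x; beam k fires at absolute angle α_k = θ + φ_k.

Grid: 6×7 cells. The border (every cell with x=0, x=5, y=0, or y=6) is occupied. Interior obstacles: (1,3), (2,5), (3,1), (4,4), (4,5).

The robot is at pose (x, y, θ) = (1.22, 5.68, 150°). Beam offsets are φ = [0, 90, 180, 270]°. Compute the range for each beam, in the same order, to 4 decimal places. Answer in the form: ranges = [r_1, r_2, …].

beam 1: φ=0°, α=150°
  dir = (cos 150°, sin 150°) = (-0.8660, 0.5000); from cell (1,5)
  next x-line at t=0.2540, next y-line at t=0.6400; Δt_x=1.1547, Δt_y=2.0000
    x: enter (0,5) at t=0.2540 ← occupied
  → r_1 = 0.2540
beam 2: φ=90°, α=240°
  dir = (cos 240°, sin 240°) = (-0.5000, -0.8660); from cell (1,5)
  next x-line at t=0.4400, next y-line at t=0.7852; Δt_x=2.0000, Δt_y=1.1547
    x: enter (0,5) at t=0.4400 ← occupied
  → r_2 = 0.4400
beam 3: φ=180°, α=330°
  dir = (cos 330°, sin 330°) = (0.8660, -0.5000); from cell (1,5)
  next x-line at t=0.9007, next y-line at t=1.3600; Δt_x=1.1547, Δt_y=2.0000
    x: enter (2,5) at t=0.9007 ← occupied
  → r_3 = 0.9007
beam 4: φ=270°, α=60°
  dir = (cos 60°, sin 60°) = (0.5000, 0.8660); from cell (1,5)
  next x-line at t=1.5600, next y-line at t=0.3695; Δt_x=2.0000, Δt_y=1.1547
    y: enter (1,6) at t=0.3695 ← occupied
  → r_4 = 0.3695

ranges = [0.2540, 0.4400, 0.9007, 0.3695]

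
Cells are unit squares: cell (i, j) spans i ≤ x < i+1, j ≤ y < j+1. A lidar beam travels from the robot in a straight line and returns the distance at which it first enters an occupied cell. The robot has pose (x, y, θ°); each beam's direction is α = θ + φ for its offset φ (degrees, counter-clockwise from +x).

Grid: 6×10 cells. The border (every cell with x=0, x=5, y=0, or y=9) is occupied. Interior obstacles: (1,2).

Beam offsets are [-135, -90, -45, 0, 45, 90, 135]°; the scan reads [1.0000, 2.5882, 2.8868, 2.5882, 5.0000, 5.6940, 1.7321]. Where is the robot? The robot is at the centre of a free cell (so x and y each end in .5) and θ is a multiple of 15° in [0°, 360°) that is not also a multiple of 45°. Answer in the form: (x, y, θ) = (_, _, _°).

Candidates: 31 free-cell centres × 16 headings = 496 poses. Raycast each; keep the one whose scan matches to 4 dp.
  (1.5, 7.5, 75°): beam 1 = 7.0000 ≠ 1.0000 ✗
  (3.5, 6.5, 210°): beam 1 = 2.5882 ≠ 1.0000 ✗
  (2.5, 4.5, 165°): beam 1 = 2.8868 ≠ 1.0000 ✗
  (2.5, 6.5, 75°): beam 1 = 5.0000 ≠ 1.0000 ✗
  …
  (2.5, 3.5, 15°): r_1=1.0000, r_2=2.5882, r_3=2.8868, r_4=2.5882, r_5=5.0000, r_6=5.6940, r_7=1.7321 — all match ✓
No second candidate reproduces the full scan.

(x, y, θ) = (2.5, 3.5, 15°)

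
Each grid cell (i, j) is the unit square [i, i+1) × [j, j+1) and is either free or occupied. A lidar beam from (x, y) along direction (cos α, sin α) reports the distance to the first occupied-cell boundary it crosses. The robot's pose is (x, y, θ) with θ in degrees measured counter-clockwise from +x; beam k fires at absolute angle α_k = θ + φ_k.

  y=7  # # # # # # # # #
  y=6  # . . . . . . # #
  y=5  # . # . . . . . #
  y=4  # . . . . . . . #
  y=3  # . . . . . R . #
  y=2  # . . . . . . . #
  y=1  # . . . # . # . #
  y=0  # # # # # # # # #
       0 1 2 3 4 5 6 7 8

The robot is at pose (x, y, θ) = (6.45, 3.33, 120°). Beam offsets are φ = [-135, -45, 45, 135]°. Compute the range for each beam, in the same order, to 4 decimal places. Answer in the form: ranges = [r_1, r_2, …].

beam 1: φ=-135°, α=345°
  cosα=0.9659 sinα=-0.2588 | (6,3) | tMaxX 0.5694 tMaxY 1.2750 | tΔX 1.0353 tΔY 3.8637
    t=0.5694 [x] (7,3)
    t=1.2750 [y] (7,2)
    t=1.6047 [x] (8,2) — stop
  → r_1 = 1.6047
beam 2: φ=-45°, α=75°
  cosα=0.2588 sinα=0.9659 | (6,3) | tMaxX 2.1250 tMaxY 0.6936 | tΔX 3.8637 tΔY 1.0353
    t=0.6936 [y] (6,4)
    t=1.7289 [y] (6,5)
    t=2.1250 [x] (7,5)
    t=2.7642 [y] (7,6) — stop
  → r_2 = 2.7642
beam 3: φ=45°, α=165°
  cosα=-0.9659 sinα=0.2588 | (6,3) | tMaxX 0.4659 tMaxY 2.5887 | tΔX 1.0353 tΔY 3.8637
    t=0.4659 [x] (5,3)
    t=1.5012 [x] (4,3)
    t=2.5364 [x] (3,3)
    t=2.5887 [y] (3,4)
    t=3.5717 [x] (2,4)
    t=4.6070 [x] (1,4)
    t=5.6423 [x] (0,4) — stop
  → r_3 = 5.6423
beam 4: φ=135°, α=255°
  cosα=-0.2588 sinα=-0.9659 | (6,3) | tMaxX 1.7387 tMaxY 0.3416 | tΔX 3.8637 tΔY 1.0353
    t=0.3416 [y] (6,2)
    t=1.3769 [y] (6,1) — stop
  → r_4 = 1.3769

ranges = [1.6047, 2.7642, 5.6423, 1.3769]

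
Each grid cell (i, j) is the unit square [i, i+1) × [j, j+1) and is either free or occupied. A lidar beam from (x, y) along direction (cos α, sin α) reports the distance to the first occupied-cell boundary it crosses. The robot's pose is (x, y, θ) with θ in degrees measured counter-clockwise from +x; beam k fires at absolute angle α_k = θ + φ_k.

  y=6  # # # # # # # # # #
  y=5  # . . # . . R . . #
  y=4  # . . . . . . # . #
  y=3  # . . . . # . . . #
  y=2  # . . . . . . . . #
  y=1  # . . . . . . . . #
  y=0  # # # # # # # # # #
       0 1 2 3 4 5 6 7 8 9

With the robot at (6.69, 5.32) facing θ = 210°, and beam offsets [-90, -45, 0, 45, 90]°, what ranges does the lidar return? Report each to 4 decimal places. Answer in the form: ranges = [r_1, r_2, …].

beam 1: φ=-90°, α=120°
  cosα=-0.5000 sinα=0.8660 | (6,5) | tMaxX 1.3800 tMaxY 0.7852 | tΔX 2.0000 tΔY 1.1547
    t=0.7852 [y] (6,6) — stop
  → r_1 = 0.7852
beam 2: φ=-45°, α=165°
  cosα=-0.9659 sinα=0.2588 | (6,5) | tMaxX 0.7143 tMaxY 2.6273 | tΔX 1.0353 tΔY 3.8637
    t=0.7143 [x] (5,5)
    t=1.7496 [x] (4,5)
    t=2.6273 [y] (4,6) — stop
  → r_2 = 2.6273
beam 3: φ=0°, α=210°
  cosα=-0.8660 sinα=-0.5000 | (6,5) | tMaxX 0.7967 tMaxY 0.6400 | tΔX 1.1547 tΔY 2.0000
    t=0.6400 [y] (6,4)
    t=0.7967 [x] (5,4)
    t=1.9514 [x] (4,4)
    t=2.6400 [y] (4,3)
    t=3.1061 [x] (3,3)
    t=4.2608 [x] (2,3)
    t=4.6400 [y] (2,2)
    t=5.4155 [x] (1,2)
    t=6.5702 [x] (0,2) — stop
  → r_3 = 6.5702
beam 4: φ=45°, α=255°
  cosα=-0.2588 sinα=-0.9659 | (6,5) | tMaxX 2.6660 tMaxY 0.3313 | tΔX 3.8637 tΔY 1.0353
    t=0.3313 [y] (6,4)
    t=1.3666 [y] (6,3)
    t=2.4018 [y] (6,2)
    t=2.6660 [x] (5,2)
    t=3.4371 [y] (5,1)
    t=4.4724 [y] (5,0) — stop
  → r_4 = 4.4724
beam 5: φ=90°, α=300°
  cosα=0.5000 sinα=-0.8660 | (6,5) | tMaxX 0.6200 tMaxY 0.3695 | tΔX 2.0000 tΔY 1.1547
    t=0.3695 [y] (6,4)
    t=0.6200 [x] (7,4) — stop
  → r_5 = 0.6200

ranges = [0.7852, 2.6273, 6.5702, 4.4724, 0.6200]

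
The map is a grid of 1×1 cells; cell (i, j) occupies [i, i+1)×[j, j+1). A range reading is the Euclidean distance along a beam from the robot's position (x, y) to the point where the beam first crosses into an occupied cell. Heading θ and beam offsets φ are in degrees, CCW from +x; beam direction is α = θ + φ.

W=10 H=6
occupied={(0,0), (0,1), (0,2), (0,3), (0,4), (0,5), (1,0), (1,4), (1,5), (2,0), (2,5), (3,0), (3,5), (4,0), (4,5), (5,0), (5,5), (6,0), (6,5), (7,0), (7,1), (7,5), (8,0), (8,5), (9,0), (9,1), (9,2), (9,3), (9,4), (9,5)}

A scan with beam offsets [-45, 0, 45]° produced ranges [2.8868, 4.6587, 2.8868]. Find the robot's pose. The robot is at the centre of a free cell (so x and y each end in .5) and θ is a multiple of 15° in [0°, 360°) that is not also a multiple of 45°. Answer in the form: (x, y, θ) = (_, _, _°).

Enumerate (i+0.5, j+0.5, θ) over the 30 free cells and 16 admissible headings. For each, cast all 3 beams and compare to the given ranges.
  (7.5, 4.5, 300°): beam 1 = 3.6235 ≠ 2.8868 ✗
  (3.5, 3.5, 255°): beam 2 = 2.5882 ≠ 4.6587 ✗
  (5.5, 4.5, 300°): beam 1 = 3.6235 ≠ 2.8868 ✗
  …
  (4.5, 2.5, 15°): r_1=2.8868, r_2=4.6587, r_3=2.8868 — all match ✓
No second candidate reproduces the full scan.

(x, y, θ) = (4.5, 2.5, 15°)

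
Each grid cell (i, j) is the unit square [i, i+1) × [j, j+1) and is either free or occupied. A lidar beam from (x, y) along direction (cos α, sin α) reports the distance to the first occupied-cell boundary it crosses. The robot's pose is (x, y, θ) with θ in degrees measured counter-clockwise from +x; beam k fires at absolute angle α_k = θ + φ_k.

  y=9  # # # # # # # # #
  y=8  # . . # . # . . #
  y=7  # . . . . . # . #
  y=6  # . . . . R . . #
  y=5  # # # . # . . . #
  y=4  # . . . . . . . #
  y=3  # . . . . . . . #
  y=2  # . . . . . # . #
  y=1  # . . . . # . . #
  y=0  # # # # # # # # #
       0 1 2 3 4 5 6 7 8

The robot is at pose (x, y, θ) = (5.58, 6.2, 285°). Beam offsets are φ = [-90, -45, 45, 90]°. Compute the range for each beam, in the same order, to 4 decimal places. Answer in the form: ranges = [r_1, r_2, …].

beam 1: φ=-90°, α=195°
  d=(-0.9659,-0.2588)  start (5,6)  tX=0.6005 tY=0.7727  stride 1/|dx|=1.0353 1/|dy|=3.8637
    cross x-line → (4,6), t=0.6005
    cross y-line → (4,5), t=0.7727 (wall)
  → r_1 = 0.7727
beam 2: φ=-45°, α=240°
  d=(-0.5000,-0.8660)  start (5,6)  tX=1.1600 tY=0.2309  stride 1/|dx|=2.0000 1/|dy|=1.1547
    cross y-line → (5,5), t=0.2309
    cross x-line → (4,5), t=1.1600 (wall)
  → r_2 = 1.1600
beam 3: φ=45°, α=330°
  d=(0.8660,-0.5000)  start (5,6)  tX=0.4850 tY=0.4000  stride 1/|dx|=1.1547 1/|dy|=2.0000
    cross y-line → (5,5), t=0.4000
    cross x-line → (6,5), t=0.4850
    cross x-line → (7,5), t=1.6397
    cross y-line → (7,4), t=2.4000
    cross x-line → (8,4), t=2.7944 (wall)
  → r_3 = 2.7944
beam 4: φ=90°, α=15°
  d=(0.9659,0.2588)  start (5,6)  tX=0.4348 tY=3.0910  stride 1/|dx|=1.0353 1/|dy|=3.8637
    cross x-line → (6,6), t=0.4348
    cross x-line → (7,6), t=1.4701
    cross x-line → (8,6), t=2.5054 (wall)
  → r_4 = 2.5054

ranges = [0.7727, 1.1600, 2.7944, 2.5054]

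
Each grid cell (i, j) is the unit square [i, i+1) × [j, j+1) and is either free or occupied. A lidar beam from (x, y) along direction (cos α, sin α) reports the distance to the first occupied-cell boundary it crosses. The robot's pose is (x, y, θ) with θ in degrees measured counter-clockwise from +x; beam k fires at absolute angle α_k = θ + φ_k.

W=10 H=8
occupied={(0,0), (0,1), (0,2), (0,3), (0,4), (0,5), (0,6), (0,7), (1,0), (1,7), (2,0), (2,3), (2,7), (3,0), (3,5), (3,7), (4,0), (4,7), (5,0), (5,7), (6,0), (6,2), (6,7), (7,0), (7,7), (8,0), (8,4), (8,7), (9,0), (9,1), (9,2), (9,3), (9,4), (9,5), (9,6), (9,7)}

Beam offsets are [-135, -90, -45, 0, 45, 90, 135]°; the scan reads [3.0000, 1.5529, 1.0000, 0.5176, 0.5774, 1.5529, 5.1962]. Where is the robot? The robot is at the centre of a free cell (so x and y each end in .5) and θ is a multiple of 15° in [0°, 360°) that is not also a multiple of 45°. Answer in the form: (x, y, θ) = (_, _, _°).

Enumerate (i+0.5, j+0.5, θ) over the 44 free cells and 16 admissible headings. For each, cast all 7 beams and compare to the given ranges.
  (3.5, 3.5, 30°): beam 1 = 2.5882 ≠ 3.0000 ✗
  (5.5, 5.5, 165°): beam 3 = 1.7321 ≠ 1.0000 ✗
  (8.5, 6.5, 300°): beam 1 = 1.9319 ≠ 3.0000 ✗
  (1.5, 1.5, 120°): beam 1 = 1.9319 ≠ 3.0000 ✗
  (4.5, 3.5, 165°): beam 1 = 5.1962 ≠ 3.0000 ✗
  …
  (8.5, 2.5, 345°): r_1=3.0000, r_2=1.5529, r_3=1.0000, r_4=0.5176, r_5=0.5774, r_6=1.5529, r_7=5.1962 — all match ✓
Unique over the lattice → pose = (8.5, 2.5, 345°).

(x, y, θ) = (8.5, 2.5, 345°)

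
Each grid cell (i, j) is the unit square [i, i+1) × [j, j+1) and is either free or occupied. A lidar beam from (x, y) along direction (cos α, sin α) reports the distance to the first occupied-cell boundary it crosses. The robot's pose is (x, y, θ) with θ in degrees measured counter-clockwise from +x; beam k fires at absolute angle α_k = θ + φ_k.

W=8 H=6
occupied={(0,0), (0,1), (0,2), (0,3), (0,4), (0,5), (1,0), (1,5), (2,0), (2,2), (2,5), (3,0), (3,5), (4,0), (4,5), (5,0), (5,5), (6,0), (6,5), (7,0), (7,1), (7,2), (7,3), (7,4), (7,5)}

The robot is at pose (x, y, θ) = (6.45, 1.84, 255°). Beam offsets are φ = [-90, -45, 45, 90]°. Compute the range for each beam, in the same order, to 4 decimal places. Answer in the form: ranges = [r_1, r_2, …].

ranges = [3.5717, 1.6800, 0.9699, 0.5694]

beam 1: φ=-90°, α=165°
  cosα=-0.9659 sinα=0.2588 | (6,1) | tMaxX 0.4659 tMaxY 0.6182 | tΔX 1.0353 tΔY 3.8637
    t=0.4659 [x] (5,1)
    t=0.6182 [y] (5,2)
    t=1.5012 [x] (4,2)
    t=2.5364 [x] (3,2)
    t=3.5717 [x] (2,2) — stop
  → r_1 = 3.5717
beam 2: φ=-45°, α=210°
  cosα=-0.8660 sinα=-0.5000 | (6,1) | tMaxX 0.5196 tMaxY 1.6800 | tΔX 1.1547 tΔY 2.0000
    t=0.5196 [x] (5,1)
    t=1.6743 [x] (4,1)
    t=1.6800 [y] (4,0) — stop
  → r_2 = 1.6800
beam 3: φ=45°, α=300°
  cosα=0.5000 sinα=-0.8660 | (6,1) | tMaxX 1.1000 tMaxY 0.9699 | tΔX 2.0000 tΔY 1.1547
    t=0.9699 [y] (6,0) — stop
  → r_3 = 0.9699
beam 4: φ=90°, α=345°
  cosα=0.9659 sinα=-0.2588 | (6,1) | tMaxX 0.5694 tMaxY 3.2455 | tΔX 1.0353 tΔY 3.8637
    t=0.5694 [x] (7,1) — stop
  → r_4 = 0.5694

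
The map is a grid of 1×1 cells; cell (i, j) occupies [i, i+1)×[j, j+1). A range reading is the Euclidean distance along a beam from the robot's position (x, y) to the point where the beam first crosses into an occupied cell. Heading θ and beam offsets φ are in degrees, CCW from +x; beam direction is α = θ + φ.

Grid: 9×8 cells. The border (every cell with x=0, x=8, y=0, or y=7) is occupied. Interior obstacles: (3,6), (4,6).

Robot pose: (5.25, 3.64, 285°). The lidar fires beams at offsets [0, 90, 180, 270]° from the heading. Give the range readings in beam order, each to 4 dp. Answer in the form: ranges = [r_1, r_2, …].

beam 1: φ=0°, α=285°
  dir = (cos 285°, sin 285°) = (0.2588, -0.9659); from cell (5,3)
  next x-line at t=2.8978, next y-line at t=0.6626; Δt_x=3.8637, Δt_y=1.0353
    y: enter (5,2) at t=0.6626
    y: enter (5,1) at t=1.6979
    y: enter (5,0) at t=2.7331 ← occupied
  → r_1 = 2.7331
beam 2: φ=90°, α=15°
  dir = (cos 15°, sin 15°) = (0.9659, 0.2588); from cell (5,3)
  next x-line at t=0.7765, next y-line at t=1.3909; Δt_x=1.0353, Δt_y=3.8637
    x: enter (6,3) at t=0.7765
    y: enter (6,4) at t=1.3909
    x: enter (7,4) at t=1.8117
    x: enter (8,4) at t=2.8470 ← occupied
  → r_2 = 2.8470
beam 3: φ=180°, α=105°
  dir = (cos 105°, sin 105°) = (-0.2588, 0.9659); from cell (5,3)
  next x-line at t=0.9659, next y-line at t=0.3727; Δt_x=3.8637, Δt_y=1.0353
    y: enter (5,4) at t=0.3727
    x: enter (4,4) at t=0.9659
    y: enter (4,5) at t=1.4080
    y: enter (4,6) at t=2.4433 ← occupied
  → r_3 = 2.4433
beam 4: φ=270°, α=195°
  dir = (cos 195°, sin 195°) = (-0.9659, -0.2588); from cell (5,3)
  next x-line at t=0.2588, next y-line at t=2.4728; Δt_x=1.0353, Δt_y=3.8637
    x: enter (4,3) at t=0.2588
    x: enter (3,3) at t=1.2941
    x: enter (2,3) at t=2.3294
    y: enter (2,2) at t=2.4728
    x: enter (1,2) at t=3.3646
    x: enter (0,2) at t=4.3999 ← occupied
  → r_4 = 4.3999

ranges = [2.7331, 2.8470, 2.4433, 4.3999]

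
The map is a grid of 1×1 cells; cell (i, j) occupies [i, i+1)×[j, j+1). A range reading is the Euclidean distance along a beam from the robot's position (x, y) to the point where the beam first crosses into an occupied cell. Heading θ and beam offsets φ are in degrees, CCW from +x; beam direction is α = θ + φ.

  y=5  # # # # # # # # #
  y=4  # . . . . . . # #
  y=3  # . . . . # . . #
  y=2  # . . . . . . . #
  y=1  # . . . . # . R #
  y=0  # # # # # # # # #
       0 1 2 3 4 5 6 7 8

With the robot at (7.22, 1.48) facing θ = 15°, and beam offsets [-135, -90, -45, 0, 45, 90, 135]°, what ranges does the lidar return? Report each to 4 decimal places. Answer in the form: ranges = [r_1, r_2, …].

ranges = [0.5543, 0.4969, 0.9007, 0.8075, 1.5600, 3.6442, 7.0400]

beam 1: φ=-135°, α=240°
  dir = (cos 240°, sin 240°) = (-0.5000, -0.8660); from cell (7,1)
  next x-line at t=0.4400, next y-line at t=0.5543; Δt_x=2.0000, Δt_y=1.1547
    x: enter (6,1) at t=0.4400
    y: enter (6,0) at t=0.5543 ← occupied
  → r_1 = 0.5543
beam 2: φ=-90°, α=285°
  dir = (cos 285°, sin 285°) = (0.2588, -0.9659); from cell (7,1)
  next x-line at t=3.0137, next y-line at t=0.4969; Δt_x=3.8637, Δt_y=1.0353
    y: enter (7,0) at t=0.4969 ← occupied
  → r_2 = 0.4969
beam 3: φ=-45°, α=330°
  dir = (cos 330°, sin 330°) = (0.8660, -0.5000); from cell (7,1)
  next x-line at t=0.9007, next y-line at t=0.9600; Δt_x=1.1547, Δt_y=2.0000
    x: enter (8,1) at t=0.9007 ← occupied
  → r_3 = 0.9007
beam 4: φ=0°, α=15°
  dir = (cos 15°, sin 15°) = (0.9659, 0.2588); from cell (7,1)
  next x-line at t=0.8075, next y-line at t=2.0091; Δt_x=1.0353, Δt_y=3.8637
    x: enter (8,1) at t=0.8075 ← occupied
  → r_4 = 0.8075
beam 5: φ=45°, α=60°
  dir = (cos 60°, sin 60°) = (0.5000, 0.8660); from cell (7,1)
  next x-line at t=1.5600, next y-line at t=0.6004; Δt_x=2.0000, Δt_y=1.1547
    y: enter (7,2) at t=0.6004
    x: enter (8,2) at t=1.5600 ← occupied
  → r_5 = 1.5600
beam 6: φ=90°, α=105°
  dir = (cos 105°, sin 105°) = (-0.2588, 0.9659); from cell (7,1)
  next x-line at t=0.8500, next y-line at t=0.5383; Δt_x=3.8637, Δt_y=1.0353
    y: enter (7,2) at t=0.5383
    x: enter (6,2) at t=0.8500
    y: enter (6,3) at t=1.5736
    y: enter (6,4) at t=2.6089
    y: enter (6,5) at t=3.6442 ← occupied
  → r_6 = 3.6442
beam 7: φ=135°, α=150°
  dir = (cos 150°, sin 150°) = (-0.8660, 0.5000); from cell (7,1)
  next x-line at t=0.2540, next y-line at t=1.0400; Δt_x=1.1547, Δt_y=2.0000
    x: enter (6,1) at t=0.2540
    y: enter (6,2) at t=1.0400
    x: enter (5,2) at t=1.4087
    x: enter (4,2) at t=2.5634
    y: enter (4,3) at t=3.0400
    x: enter (3,3) at t=3.7181
    x: enter (2,3) at t=4.8728
    y: enter (2,4) at t=5.0400
    x: enter (1,4) at t=6.0275
    y: enter (1,5) at t=7.0400 ← occupied
  → r_7 = 7.0400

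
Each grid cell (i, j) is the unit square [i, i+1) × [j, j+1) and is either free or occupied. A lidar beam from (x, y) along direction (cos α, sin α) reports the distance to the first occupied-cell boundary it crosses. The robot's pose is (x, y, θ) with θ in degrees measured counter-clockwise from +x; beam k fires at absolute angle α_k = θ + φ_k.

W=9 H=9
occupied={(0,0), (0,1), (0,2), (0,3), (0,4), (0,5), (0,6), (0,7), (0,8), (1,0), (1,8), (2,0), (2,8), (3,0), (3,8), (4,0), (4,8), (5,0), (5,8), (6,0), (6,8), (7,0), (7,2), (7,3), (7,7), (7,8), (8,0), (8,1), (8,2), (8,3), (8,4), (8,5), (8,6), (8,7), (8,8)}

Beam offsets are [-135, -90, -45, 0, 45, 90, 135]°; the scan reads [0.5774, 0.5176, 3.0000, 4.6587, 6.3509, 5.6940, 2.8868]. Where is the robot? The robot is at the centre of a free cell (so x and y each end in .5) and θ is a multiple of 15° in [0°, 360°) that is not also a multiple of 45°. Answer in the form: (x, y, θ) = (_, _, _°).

The pose lattice has 46·16 = 736 candidates. Test each by forward raycasting.
  (1.5, 7.5, 60°): beam 1 = 6.7293 ≠ 0.5774 ✗
  (2.5, 2.5, 15°): beam 1 = 1.7321 ≠ 0.5774 ✗
  (5.5, 7.5, 60°): beam 1 = 6.7293 ≠ 0.5774 ✗
  …
  (6.5, 3.5, 105°): r_1=0.5774, r_2=0.5176, r_3=3.0000, r_4=4.6587, r_5=6.3509, r_6=5.6940, r_7=2.8868 — all match ✓
Unique over the lattice → pose = (6.5, 3.5, 105°).

(x, y, θ) = (6.5, 3.5, 105°)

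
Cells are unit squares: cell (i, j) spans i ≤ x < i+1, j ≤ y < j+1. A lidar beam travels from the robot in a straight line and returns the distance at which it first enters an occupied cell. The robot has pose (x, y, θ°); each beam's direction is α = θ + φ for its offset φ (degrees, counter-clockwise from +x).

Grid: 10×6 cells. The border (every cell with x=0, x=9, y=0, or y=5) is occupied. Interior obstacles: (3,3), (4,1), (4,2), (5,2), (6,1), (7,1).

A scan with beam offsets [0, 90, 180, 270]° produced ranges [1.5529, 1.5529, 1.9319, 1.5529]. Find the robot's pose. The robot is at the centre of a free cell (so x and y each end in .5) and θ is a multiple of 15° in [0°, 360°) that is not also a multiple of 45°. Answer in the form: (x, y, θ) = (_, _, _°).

Candidates: 26 free-cell centres × 16 headings = 416 poses. Raycast each; keep the one whose scan matches to 4 dp.
  (3.5, 2.5, 30°): beam 1 = 0.5774 ≠ 1.5529 ✗
  (1.5, 4.5, 30°): beam 1 = 1.0000 ≠ 1.5529 ✗
  (5.5, 3.5, 120°): beam 1 = 1.7321 ≠ 1.5529 ✗
  (5.5, 1.5, 255°): beam 1 = 0.5176 ≠ 1.5529 ✗
  (4.5, 4.5, 255°): beam 2 = 4.6587 ≠ 1.5529 ✗
  …
  (7.5, 3.5, 15°): r_1=1.5529, r_2=1.5529, r_3=1.9319, r_4=1.5529 — all match ✓
Unique over the lattice → pose = (7.5, 3.5, 15°).

(x, y, θ) = (7.5, 3.5, 15°)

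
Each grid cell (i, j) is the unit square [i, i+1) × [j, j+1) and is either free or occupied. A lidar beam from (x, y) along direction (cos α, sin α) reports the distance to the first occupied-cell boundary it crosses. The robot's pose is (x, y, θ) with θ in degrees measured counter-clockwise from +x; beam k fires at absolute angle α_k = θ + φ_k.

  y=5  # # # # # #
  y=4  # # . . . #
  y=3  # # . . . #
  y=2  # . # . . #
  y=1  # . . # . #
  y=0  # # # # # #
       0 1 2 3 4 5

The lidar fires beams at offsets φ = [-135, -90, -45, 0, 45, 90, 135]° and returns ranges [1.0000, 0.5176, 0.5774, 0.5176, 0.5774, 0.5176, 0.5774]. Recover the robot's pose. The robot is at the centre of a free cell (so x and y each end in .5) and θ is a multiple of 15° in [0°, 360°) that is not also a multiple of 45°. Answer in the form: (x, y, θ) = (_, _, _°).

(x, y, θ) = (2.5, 1.5, 345°)

The pose lattice has 12·16 = 192 candidates. Test each by forward raycasting.
  (3.5, 3.5, 330°): beam 1 = 1.5529 ≠ 1.0000 ✗
  (2.5, 3.5, 60°): beam 1 = 0.5176 ≠ 1.0000 ✗
  (3.5, 4.5, 75°): beam 1 = 3.0000 ≠ 1.0000 ✗
  (4.5, 1.5, 300°): beam 1 = 0.5176 ≠ 1.0000 ✗
  …
  (2.5, 1.5, 345°): r_1=1.0000, r_2=0.5176, r_3=0.5774, r_4=0.5176, r_5=0.5774, r_6=0.5176, r_7=0.5774 — all match ✓
Only this pose fits every beam.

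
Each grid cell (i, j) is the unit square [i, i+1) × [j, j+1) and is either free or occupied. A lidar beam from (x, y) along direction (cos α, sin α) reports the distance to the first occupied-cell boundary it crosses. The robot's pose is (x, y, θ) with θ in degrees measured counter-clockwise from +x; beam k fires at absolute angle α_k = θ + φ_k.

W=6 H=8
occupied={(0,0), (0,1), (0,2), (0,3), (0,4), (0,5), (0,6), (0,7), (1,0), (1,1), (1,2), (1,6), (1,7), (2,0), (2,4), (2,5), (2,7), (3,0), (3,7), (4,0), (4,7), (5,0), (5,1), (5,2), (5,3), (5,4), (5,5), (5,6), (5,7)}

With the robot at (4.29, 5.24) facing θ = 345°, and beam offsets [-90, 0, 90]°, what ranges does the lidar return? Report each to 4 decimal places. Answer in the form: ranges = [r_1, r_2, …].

beam 1: φ=-90°, α=255°
  direction (-0.2588, -0.9659); cell (4,5); t to first gridline: x 1.1205, y 0.2485 (then +3.8637 / +1.0353)
    (4,4) via y @ 0.2485
    (3,4) via x @ 1.1205
    (3,3) via y @ 1.2837
    (3,2) via y @ 2.3190
    (3,1) via y @ 3.3543
    (3,0) via y @ 4.3896  # hit
  → r_1 = 4.3896
beam 2: φ=0°, α=345°
  direction (0.9659, -0.2588); cell (4,5); t to first gridline: x 0.7350, y 0.9273 (then +1.0353 / +3.8637)
    (5,5) via x @ 0.7350  # hit
  → r_2 = 0.7350
beam 3: φ=90°, α=75°
  direction (0.2588, 0.9659); cell (4,5); t to first gridline: x 2.7432, y 0.7868 (then +3.8637 / +1.0353)
    (4,6) via y @ 0.7868
    (4,7) via y @ 1.8221  # hit
  → r_3 = 1.8221

ranges = [4.3896, 0.7350, 1.8221]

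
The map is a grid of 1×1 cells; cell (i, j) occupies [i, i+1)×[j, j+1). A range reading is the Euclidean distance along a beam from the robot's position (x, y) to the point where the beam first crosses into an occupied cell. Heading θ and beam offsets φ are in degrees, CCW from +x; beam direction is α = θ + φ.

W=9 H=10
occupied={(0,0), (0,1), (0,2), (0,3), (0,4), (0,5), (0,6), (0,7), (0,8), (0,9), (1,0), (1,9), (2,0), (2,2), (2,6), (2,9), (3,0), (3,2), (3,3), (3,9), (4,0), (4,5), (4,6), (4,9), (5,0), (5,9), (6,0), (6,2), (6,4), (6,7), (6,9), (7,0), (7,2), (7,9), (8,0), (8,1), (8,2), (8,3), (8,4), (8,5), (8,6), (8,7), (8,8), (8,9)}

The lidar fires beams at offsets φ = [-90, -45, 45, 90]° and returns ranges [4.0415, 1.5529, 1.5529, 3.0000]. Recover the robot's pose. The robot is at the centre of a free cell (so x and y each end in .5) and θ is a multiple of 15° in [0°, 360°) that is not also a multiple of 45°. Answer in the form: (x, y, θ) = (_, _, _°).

Candidates: 46 free-cell centres × 16 headings = 736 poses. Raycast each; keep the one whose scan matches to 4 dp.
  (1.5, 4.5, 300°): beam 1 = 0.5774 ≠ 4.0415 ✗
  (1.5, 1.5, 240°): beam 1 = 0.5774 ≠ 4.0415 ✗
  (6.5, 5.5, 345°): beam 1 = 0.5176 ≠ 4.0415 ✗
  (1.5, 8.5, 195°): beam 1 = 0.5176 ≠ 4.0415 ✗
  …
  (4.5, 7.5, 60°): r_1=4.0415, r_2=1.5529, r_3=1.5529, r_4=3.0000 — all match ✓
Only this pose fits every beam.

(x, y, θ) = (4.5, 7.5, 60°)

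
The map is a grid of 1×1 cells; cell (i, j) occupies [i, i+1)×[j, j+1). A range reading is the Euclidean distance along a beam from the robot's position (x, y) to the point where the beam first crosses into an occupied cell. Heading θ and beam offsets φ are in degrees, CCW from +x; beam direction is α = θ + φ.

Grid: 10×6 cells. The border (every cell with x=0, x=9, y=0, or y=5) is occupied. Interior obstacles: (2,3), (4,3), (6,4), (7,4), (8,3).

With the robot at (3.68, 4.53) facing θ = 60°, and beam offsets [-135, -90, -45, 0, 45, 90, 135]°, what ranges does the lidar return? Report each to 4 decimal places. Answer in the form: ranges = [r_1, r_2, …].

beam 1: φ=-135°, α=285°
  dir = (cos 285°, sin 285°) = (0.2588, -0.9659); from cell (3,4)
  next x-line at t=1.2364, next y-line at t=0.5487; Δt_x=3.8637, Δt_y=1.0353
    y: enter (3,3) at t=0.5487
    x: enter (4,3) at t=1.2364 ← occupied
  → r_1 = 1.2364
beam 2: φ=-90°, α=330°
  dir = (cos 330°, sin 330°) = (0.8660, -0.5000); from cell (3,4)
  next x-line at t=0.3695, next y-line at t=1.0600; Δt_x=1.1547, Δt_y=2.0000
    x: enter (4,4) at t=0.3695
    y: enter (4,3) at t=1.0600 ← occupied
  → r_2 = 1.0600
beam 3: φ=-45°, α=15°
  dir = (cos 15°, sin 15°) = (0.9659, 0.2588); from cell (3,4)
  next x-line at t=0.3313, next y-line at t=1.8159; Δt_x=1.0353, Δt_y=3.8637
    x: enter (4,4) at t=0.3313
    x: enter (5,4) at t=1.3666
    y: enter (5,5) at t=1.8159 ← occupied
  → r_3 = 1.8159
beam 4: φ=0°, α=60°
  dir = (cos 60°, sin 60°) = (0.5000, 0.8660); from cell (3,4)
  next x-line at t=0.6400, next y-line at t=0.5427; Δt_x=2.0000, Δt_y=1.1547
    y: enter (3,5) at t=0.5427 ← occupied
  → r_4 = 0.5427
beam 5: φ=45°, α=105°
  dir = (cos 105°, sin 105°) = (-0.2588, 0.9659); from cell (3,4)
  next x-line at t=2.6273, next y-line at t=0.4866; Δt_x=3.8637, Δt_y=1.0353
    y: enter (3,5) at t=0.4866 ← occupied
  → r_5 = 0.4866
beam 6: φ=90°, α=150°
  dir = (cos 150°, sin 150°) = (-0.8660, 0.5000); from cell (3,4)
  next x-line at t=0.7852, next y-line at t=0.9400; Δt_x=1.1547, Δt_y=2.0000
    x: enter (2,4) at t=0.7852
    y: enter (2,5) at t=0.9400 ← occupied
  → r_6 = 0.9400
beam 7: φ=135°, α=195°
  dir = (cos 195°, sin 195°) = (-0.9659, -0.2588); from cell (3,4)
  next x-line at t=0.7040, next y-line at t=2.0478; Δt_x=1.0353, Δt_y=3.8637
    x: enter (2,4) at t=0.7040
    x: enter (1,4) at t=1.7393
    y: enter (1,3) at t=2.0478
    x: enter (0,3) at t=2.7745 ← occupied
  → r_7 = 2.7745

ranges = [1.2364, 1.0600, 1.8159, 0.5427, 0.4866, 0.9400, 2.7745]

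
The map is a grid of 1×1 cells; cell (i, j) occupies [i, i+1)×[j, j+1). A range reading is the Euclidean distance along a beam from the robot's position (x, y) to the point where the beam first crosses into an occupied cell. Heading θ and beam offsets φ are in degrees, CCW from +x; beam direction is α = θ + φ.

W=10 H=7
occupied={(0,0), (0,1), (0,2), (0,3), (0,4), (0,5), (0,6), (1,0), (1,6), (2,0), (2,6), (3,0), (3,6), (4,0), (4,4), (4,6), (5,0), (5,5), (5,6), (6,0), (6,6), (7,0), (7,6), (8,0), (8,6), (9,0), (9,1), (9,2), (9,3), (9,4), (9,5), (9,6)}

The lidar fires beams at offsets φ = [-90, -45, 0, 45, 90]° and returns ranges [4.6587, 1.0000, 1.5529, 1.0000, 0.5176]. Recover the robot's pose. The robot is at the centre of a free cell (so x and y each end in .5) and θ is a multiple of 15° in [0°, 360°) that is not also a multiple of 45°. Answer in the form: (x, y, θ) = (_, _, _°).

Candidates: 38 free-cell centres × 16 headings = 608 poses. Raycast each; keep the one whose scan matches to 4 dp.
  (3.5, 4.5, 330°): beam 1 = 4.0415 ≠ 4.6587 ✗
  (8.5, 5.5, 210°): beam 1 = 0.5774 ≠ 4.6587 ✗
  (4.5, 2.5, 150°): beam 1 = 2.8868 ≠ 4.6587 ✗
  (5.5, 4.5, 255°): beam 1 = 0.5176 ≠ 4.6587 ✗
  …
  (3.5, 5.5, 345°): r_1=4.6587, r_2=1.0000, r_3=1.5529, r_4=1.0000, r_5=0.5176 — all match ✓
Unique over the lattice → pose = (3.5, 5.5, 345°).

(x, y, θ) = (3.5, 5.5, 345°)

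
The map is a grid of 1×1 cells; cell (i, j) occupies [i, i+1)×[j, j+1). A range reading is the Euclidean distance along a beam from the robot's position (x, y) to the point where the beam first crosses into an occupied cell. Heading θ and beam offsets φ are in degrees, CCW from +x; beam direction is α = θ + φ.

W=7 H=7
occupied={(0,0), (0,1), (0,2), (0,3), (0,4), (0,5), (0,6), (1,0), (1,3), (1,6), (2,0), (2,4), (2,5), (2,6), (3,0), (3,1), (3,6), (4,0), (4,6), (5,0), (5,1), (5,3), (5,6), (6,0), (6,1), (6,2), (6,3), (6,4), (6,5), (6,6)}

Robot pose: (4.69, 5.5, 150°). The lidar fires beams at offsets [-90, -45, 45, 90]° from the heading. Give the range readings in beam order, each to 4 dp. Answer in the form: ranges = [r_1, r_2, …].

ranges = [0.5774, 0.5176, 1.7496, 5.1962]

beam 1: φ=-90°, α=60°
  dir = (cos 60°, sin 60°) = (0.5000, 0.8660); from cell (4,5)
  next x-line at t=0.6200, next y-line at t=0.5774; Δt_x=2.0000, Δt_y=1.1547
    y: enter (4,6) at t=0.5774 ← occupied
  → r_1 = 0.5774
beam 2: φ=-45°, α=105°
  dir = (cos 105°, sin 105°) = (-0.2588, 0.9659); from cell (4,5)
  next x-line at t=2.6660, next y-line at t=0.5176; Δt_x=3.8637, Δt_y=1.0353
    y: enter (4,6) at t=0.5176 ← occupied
  → r_2 = 0.5176
beam 3: φ=45°, α=195°
  dir = (cos 195°, sin 195°) = (-0.9659, -0.2588); from cell (4,5)
  next x-line at t=0.7143, next y-line at t=1.9319; Δt_x=1.0353, Δt_y=3.8637
    x: enter (3,5) at t=0.7143
    x: enter (2,5) at t=1.7496 ← occupied
  → r_3 = 1.7496
beam 4: φ=90°, α=240°
  dir = (cos 240°, sin 240°) = (-0.5000, -0.8660); from cell (4,5)
  next x-line at t=1.3800, next y-line at t=0.5774; Δt_x=2.0000, Δt_y=1.1547
    y: enter (4,4) at t=0.5774
    x: enter (3,4) at t=1.3800
    y: enter (3,3) at t=1.7321
    y: enter (3,2) at t=2.8868
    x: enter (2,2) at t=3.3800
    y: enter (2,1) at t=4.0415
    y: enter (2,0) at t=5.1962 ← occupied
  → r_4 = 5.1962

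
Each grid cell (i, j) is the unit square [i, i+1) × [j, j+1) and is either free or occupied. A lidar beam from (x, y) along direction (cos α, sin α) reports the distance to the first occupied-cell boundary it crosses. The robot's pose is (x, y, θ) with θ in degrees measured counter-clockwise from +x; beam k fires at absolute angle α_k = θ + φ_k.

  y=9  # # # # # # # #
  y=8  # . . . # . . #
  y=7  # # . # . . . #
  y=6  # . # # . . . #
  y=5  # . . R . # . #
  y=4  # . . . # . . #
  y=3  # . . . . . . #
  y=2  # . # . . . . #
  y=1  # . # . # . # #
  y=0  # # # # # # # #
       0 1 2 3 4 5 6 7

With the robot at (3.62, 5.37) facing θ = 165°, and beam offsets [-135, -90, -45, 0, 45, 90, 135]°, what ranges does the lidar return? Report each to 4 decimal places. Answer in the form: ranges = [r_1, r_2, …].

ranges = [3.9029, 0.6522, 0.7275, 2.7124, 3.0253, 2.4536, 0.7600]

beam 1: φ=-135°, α=30°
  cosα=0.8660 sinα=0.5000 | (3,5) | tMaxX 0.4388 tMaxY 1.2600 | tΔX 1.1547 tΔY 2.0000
    t=0.4388 [x] (4,5)
    t=1.2600 [y] (4,6)
    t=1.5935 [x] (5,6)
    t=2.7482 [x] (6,6)
    t=3.2600 [y] (6,7)
    t=3.9029 [x] (7,7) — stop
  → r_1 = 3.9029
beam 2: φ=-90°, α=75°
  cosα=0.2588 sinα=0.9659 | (3,5) | tMaxX 1.4682 tMaxY 0.6522 | tΔX 3.8637 tΔY 1.0353
    t=0.6522 [y] (3,6) — stop
  → r_2 = 0.6522
beam 3: φ=-45°, α=120°
  cosα=-0.5000 sinα=0.8660 | (3,5) | tMaxX 1.2400 tMaxY 0.7275 | tΔX 2.0000 tΔY 1.1547
    t=0.7275 [y] (3,6) — stop
  → r_3 = 0.7275
beam 4: φ=0°, α=165°
  cosα=-0.9659 sinα=0.2588 | (3,5) | tMaxX 0.6419 tMaxY 2.4341 | tΔX 1.0353 tΔY 3.8637
    t=0.6419 [x] (2,5)
    t=1.6771 [x] (1,5)
    t=2.4341 [y] (1,6)
    t=2.7124 [x] (0,6) — stop
  → r_4 = 2.7124
beam 5: φ=45°, α=210°
  cosα=-0.8660 sinα=-0.5000 | (3,5) | tMaxX 0.7159 tMaxY 0.7400 | tΔX 1.1547 tΔY 2.0000
    t=0.7159 [x] (2,5)
    t=0.7400 [y] (2,4)
    t=1.8706 [x] (1,4)
    t=2.7400 [y] (1,3)
    t=3.0253 [x] (0,3) — stop
  → r_5 = 3.0253
beam 6: φ=90°, α=255°
  cosα=-0.2588 sinα=-0.9659 | (3,5) | tMaxX 2.3955 tMaxY 0.3831 | tΔX 3.8637 tΔY 1.0353
    t=0.3831 [y] (3,4)
    t=1.4183 [y] (3,3)
    t=2.3955 [x] (2,3)
    t=2.4536 [y] (2,2) — stop
  → r_6 = 2.4536
beam 7: φ=135°, α=300°
  cosα=0.5000 sinα=-0.8660 | (3,5) | tMaxX 0.7600 tMaxY 0.4272 | tΔX 2.0000 tΔY 1.1547
    t=0.4272 [y] (3,4)
    t=0.7600 [x] (4,4) — stop
  → r_7 = 0.7600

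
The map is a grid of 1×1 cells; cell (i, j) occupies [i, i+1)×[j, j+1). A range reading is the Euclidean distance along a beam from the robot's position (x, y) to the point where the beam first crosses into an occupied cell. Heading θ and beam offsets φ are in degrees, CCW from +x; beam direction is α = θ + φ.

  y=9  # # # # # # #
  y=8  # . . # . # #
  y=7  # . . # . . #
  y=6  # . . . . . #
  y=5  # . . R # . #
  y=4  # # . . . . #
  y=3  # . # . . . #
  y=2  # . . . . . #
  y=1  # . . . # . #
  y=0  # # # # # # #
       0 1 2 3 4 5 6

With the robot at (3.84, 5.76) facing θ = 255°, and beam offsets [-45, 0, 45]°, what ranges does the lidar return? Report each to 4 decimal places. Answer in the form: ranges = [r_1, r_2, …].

ranges = [2.1246, 4.9279, 0.3200]

beam 1: φ=-45°, α=210°
  d=(-0.8660,-0.5000)  start (3,5)  tX=0.9699 tY=1.5200  stride 1/|dx|=1.1547 1/|dy|=2.0000
    cross x-line → (2,5), t=0.9699
    cross y-line → (2,4), t=1.5200
    cross x-line → (1,4), t=2.1246 (wall)
  → r_1 = 2.1246
beam 2: φ=0°, α=255°
  d=(-0.2588,-0.9659)  start (3,5)  tX=3.2455 tY=0.7868  stride 1/|dx|=3.8637 1/|dy|=1.0353
    cross y-line → (3,4), t=0.7868
    cross y-line → (3,3), t=1.8221
    cross y-line → (3,2), t=2.8574
    cross x-line → (2,2), t=3.2455
    cross y-line → (2,1), t=3.8926
    cross y-line → (2,0), t=4.9279 (wall)
  → r_2 = 4.9279
beam 3: φ=45°, α=300°
  d=(0.5000,-0.8660)  start (3,5)  tX=0.3200 tY=0.8776  stride 1/|dx|=2.0000 1/|dy|=1.1547
    cross x-line → (4,5), t=0.3200 (wall)
  → r_3 = 0.3200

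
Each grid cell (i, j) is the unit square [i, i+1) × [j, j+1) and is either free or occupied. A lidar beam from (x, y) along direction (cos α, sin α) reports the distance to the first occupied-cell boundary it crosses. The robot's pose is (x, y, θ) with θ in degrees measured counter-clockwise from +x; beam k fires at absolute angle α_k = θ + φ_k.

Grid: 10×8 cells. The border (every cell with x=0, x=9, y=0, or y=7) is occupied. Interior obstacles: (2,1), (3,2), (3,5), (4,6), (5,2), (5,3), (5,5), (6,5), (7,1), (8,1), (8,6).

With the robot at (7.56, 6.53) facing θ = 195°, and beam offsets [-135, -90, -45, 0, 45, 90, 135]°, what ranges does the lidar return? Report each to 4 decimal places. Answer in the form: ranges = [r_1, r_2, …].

ranges = [0.5427, 0.4866, 0.9400, 2.0478, 1.1200, 4.6898, 0.5081]

beam 1: φ=-135°, α=60°
  cosα=0.5000 sinα=0.8660 | (7,6) | tMaxX 0.8800 tMaxY 0.5427 | tΔX 2.0000 tΔY 1.1547
    t=0.5427 [y] (7,7) — stop
  → r_1 = 0.5427
beam 2: φ=-90°, α=105°
  cosα=-0.2588 sinα=0.9659 | (7,6) | tMaxX 2.1637 tMaxY 0.4866 | tΔX 3.8637 tΔY 1.0353
    t=0.4866 [y] (7,7) — stop
  → r_2 = 0.4866
beam 3: φ=-45°, α=150°
  cosα=-0.8660 sinα=0.5000 | (7,6) | tMaxX 0.6466 tMaxY 0.9400 | tΔX 1.1547 tΔY 2.0000
    t=0.6466 [x] (6,6)
    t=0.9400 [y] (6,7) — stop
  → r_3 = 0.9400
beam 4: φ=0°, α=195°
  cosα=-0.9659 sinα=-0.2588 | (7,6) | tMaxX 0.5798 tMaxY 2.0478 | tΔX 1.0353 tΔY 3.8637
    t=0.5798 [x] (6,6)
    t=1.6150 [x] (5,6)
    t=2.0478 [y] (5,5) — stop
  → r_4 = 2.0478
beam 5: φ=45°, α=240°
  cosα=-0.5000 sinα=-0.8660 | (7,6) | tMaxX 1.1200 tMaxY 0.6120 | tΔX 2.0000 tΔY 1.1547
    t=0.6120 [y] (7,5)
    t=1.1200 [x] (6,5) — stop
  → r_5 = 1.1200
beam 6: φ=90°, α=285°
  cosα=0.2588 sinα=-0.9659 | (7,6) | tMaxX 1.7000 tMaxY 0.5487 | tΔX 3.8637 tΔY 1.0353
    t=0.5487 [y] (7,5)
    t=1.5840 [y] (7,4)
    t=1.7000 [x] (8,4)
    t=2.6192 [y] (8,3)
    t=3.6545 [y] (8,2)
    t=4.6898 [y] (8,1) — stop
  → r_6 = 4.6898
beam 7: φ=135°, α=330°
  cosα=0.8660 sinα=-0.5000 | (7,6) | tMaxX 0.5081 tMaxY 1.0600 | tΔX 1.1547 tΔY 2.0000
    t=0.5081 [x] (8,6) — stop
  → r_7 = 0.5081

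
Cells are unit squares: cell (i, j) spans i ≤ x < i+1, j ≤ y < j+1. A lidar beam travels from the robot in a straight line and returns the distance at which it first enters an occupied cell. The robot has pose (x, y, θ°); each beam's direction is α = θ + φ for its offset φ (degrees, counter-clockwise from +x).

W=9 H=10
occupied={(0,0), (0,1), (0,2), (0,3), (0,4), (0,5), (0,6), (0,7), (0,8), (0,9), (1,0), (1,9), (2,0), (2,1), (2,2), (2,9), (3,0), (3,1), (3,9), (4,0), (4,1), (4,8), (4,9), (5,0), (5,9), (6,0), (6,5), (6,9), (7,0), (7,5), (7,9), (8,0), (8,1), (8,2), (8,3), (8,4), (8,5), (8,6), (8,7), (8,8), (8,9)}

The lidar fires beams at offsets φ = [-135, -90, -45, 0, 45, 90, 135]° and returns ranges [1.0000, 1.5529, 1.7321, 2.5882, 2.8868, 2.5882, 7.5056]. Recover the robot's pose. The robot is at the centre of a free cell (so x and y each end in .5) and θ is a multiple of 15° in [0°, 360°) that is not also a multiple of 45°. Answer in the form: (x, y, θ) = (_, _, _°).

(x, y, θ) = (5.5, 2.5, 345°)

Enumerate (i+0.5, j+0.5, θ) over the 49 free cells and 16 admissible headings. For each, cast all 7 beams and compare to the given ranges.
  (1.5, 2.5, 255°): beam 2 = 0.5176 ≠ 1.5529 ✗
  (5.5, 4.5, 345°): beam 1 = 3.0000 ≠ 1.0000 ✗
  (6.5, 3.5, 195°): beam 1 = 1.7321 ≠ 1.0000 ✗
  …
  (5.5, 2.5, 345°): r_1=1.0000, r_2=1.5529, r_3=1.7321, r_4=2.5882, r_5=2.8868, r_6=2.5882, r_7=7.5056 — all match ✓
Only this pose fits every beam.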